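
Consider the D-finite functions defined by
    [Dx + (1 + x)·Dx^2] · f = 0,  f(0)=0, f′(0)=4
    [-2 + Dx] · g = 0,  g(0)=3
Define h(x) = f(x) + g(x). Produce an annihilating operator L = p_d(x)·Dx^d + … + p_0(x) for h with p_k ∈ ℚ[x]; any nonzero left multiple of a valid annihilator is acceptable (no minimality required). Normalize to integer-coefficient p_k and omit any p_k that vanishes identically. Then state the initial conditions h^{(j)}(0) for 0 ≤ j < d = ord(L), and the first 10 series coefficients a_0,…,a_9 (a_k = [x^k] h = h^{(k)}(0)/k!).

L = (-8 - 4·x)·Dx + (-2 - 8·x - 4·x^2)·Dx^2 + (3 + 5·x + 2·x^2)·Dx^3  (order 3).
h: a_k = 3, 10, 4, 16/3, 1, 8/5, -2/5, 68/105, -101/210, 424/945, …
ICs: h(0) = 3, h′(0) = 10, h′′(0) = 8.

f: a_k = 0, 4, -2, 4/3, -1, 4/5, -2/3, 4/7, -1/2, 4/9, …
g: a_k = 3, 6, 6, 4, 2, 4/5, 4/15, 8/105, 2/105, 4/945, …
f+g: L₀ = lclm(L_f,L_g), ord ≤ 2+1.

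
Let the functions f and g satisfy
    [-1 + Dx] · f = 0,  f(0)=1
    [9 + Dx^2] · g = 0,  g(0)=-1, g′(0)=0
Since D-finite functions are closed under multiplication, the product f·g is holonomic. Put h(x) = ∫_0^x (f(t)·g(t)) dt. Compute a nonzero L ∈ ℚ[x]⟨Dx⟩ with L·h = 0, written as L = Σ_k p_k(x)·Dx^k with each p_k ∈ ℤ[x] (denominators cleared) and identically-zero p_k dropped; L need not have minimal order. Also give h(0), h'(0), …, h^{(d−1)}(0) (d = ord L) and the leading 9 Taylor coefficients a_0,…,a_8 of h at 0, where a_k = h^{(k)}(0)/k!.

L = 10·Dx - 2·Dx^2 + Dx^3  (order 3).
h: a_k = 0, -1, -1/2, 4/3, 13/12, -7/30, -79/180, -22/315, 307/5040, …
ICs: h(0) = 0, h′(0) = -1, h′′(0) = -1.

f: a_k = 1, 1, 1/2, 1/6, 1/24, 1/120, 1/720, 1/5040, 1/40320, …
g: a_k = -1, 0, 9/2, 0, -27/8, 0, 81/80, 0, -729/4480, …
Product ⇒ symmetric product L₀, ord ≤ 2.
h=∫₀ˣh₀: take L = L₀·Dx.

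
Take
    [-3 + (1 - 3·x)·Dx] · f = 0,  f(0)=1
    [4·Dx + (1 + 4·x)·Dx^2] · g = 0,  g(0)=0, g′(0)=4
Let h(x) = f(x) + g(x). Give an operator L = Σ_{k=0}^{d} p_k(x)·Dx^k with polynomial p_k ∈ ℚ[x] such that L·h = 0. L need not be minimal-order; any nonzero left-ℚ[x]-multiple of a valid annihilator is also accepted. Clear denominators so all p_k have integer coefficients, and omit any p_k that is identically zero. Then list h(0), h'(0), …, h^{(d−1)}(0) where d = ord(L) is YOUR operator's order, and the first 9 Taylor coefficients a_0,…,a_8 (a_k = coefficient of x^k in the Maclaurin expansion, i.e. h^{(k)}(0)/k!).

f: a_k = 1, 3, 9, 27, 81, 243, 729, 2187, 6561, …
g: a_k = 0, 4, -8, 64/3, -64, 1024/5, -2048/3, 16384/7, -8192, …
Weyl lclm of L_f,L_g ⇒ L₀ (ord ≤ 3).
L = (204 + 144·x)·Dx + (11 + 312·x + 288·x^2)·Dx^2 + (-5 - 11·x + 54·x^2 + 72·x^3)·Dx^3  (order 3).
h: a_k = 1, 7, 1, 145/3, 17, 2239/5, 139/3, 31693/7, -1631, …
ICs: h(0) = 1, h′(0) = 7, h′′(0) = 2.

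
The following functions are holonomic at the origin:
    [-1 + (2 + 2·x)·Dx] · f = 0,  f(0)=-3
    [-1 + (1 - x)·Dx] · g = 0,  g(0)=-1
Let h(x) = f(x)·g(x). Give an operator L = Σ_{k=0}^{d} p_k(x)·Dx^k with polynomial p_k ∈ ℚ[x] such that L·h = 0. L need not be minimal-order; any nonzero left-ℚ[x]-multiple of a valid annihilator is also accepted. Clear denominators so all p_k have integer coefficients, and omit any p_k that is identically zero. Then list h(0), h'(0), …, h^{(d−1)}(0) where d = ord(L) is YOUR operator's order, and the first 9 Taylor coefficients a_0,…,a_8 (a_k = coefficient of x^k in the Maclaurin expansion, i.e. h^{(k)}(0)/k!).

L = (3 + x) + (-2 + 2·x^2)·Dx  (order 1).
h: a_k = 3, 9/2, 33/8, 69/16, 537/128, 1095/256, 4317/1024, 8733/2048, 138441/32768, …
ICs: h(0) = 3.

f: a_k = -3, -3/2, 3/8, -3/16, 15/128, -21/256, 63/1024, -99/2048, 1287/32768, …
g: a_k = -1, -1, -1, -1, -1, -1, -1, -1, -1, …
Product ⇒ symmetric product L₀, ord ≤ 1.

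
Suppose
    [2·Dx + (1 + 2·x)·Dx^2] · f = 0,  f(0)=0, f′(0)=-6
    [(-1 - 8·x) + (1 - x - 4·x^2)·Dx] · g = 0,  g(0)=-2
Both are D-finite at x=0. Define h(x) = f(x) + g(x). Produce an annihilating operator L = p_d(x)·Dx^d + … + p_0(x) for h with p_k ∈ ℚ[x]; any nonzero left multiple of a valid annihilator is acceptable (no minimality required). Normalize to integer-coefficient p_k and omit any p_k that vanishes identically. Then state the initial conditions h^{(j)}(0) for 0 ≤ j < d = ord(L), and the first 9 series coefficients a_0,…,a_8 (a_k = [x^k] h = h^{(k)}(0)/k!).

L = (-94 - 644·x - 1664·x^2 - 1920·x^3 - 1536·x^4)·Dx + (-23 - 324·x - 1448·x^2 - 3072·x^3 - 3904·x^4 - 2560·x^5)·Dx^2 + (6 + 35·x + 53·x^2 - 98·x^3 - 528·x^4 - 864·x^5 - 512·x^6)·Dx^3  (order 3).
h: a_k = -2, -8, -4, -26, -46, -746/5, -330, -6558/7, -2234, …
ICs: h(0) = -2, h′(0) = -8, h′′(0) = -8.

f: a_k = 0, -6, 6, -8, 12, -96/5, 32, -384/7, 96, …
g: a_k = -2, -2, -10, -18, -58, -130, -362, -882, -2330, …
h₀=f+g: left-lcm gives L₀, ord ≤ 3.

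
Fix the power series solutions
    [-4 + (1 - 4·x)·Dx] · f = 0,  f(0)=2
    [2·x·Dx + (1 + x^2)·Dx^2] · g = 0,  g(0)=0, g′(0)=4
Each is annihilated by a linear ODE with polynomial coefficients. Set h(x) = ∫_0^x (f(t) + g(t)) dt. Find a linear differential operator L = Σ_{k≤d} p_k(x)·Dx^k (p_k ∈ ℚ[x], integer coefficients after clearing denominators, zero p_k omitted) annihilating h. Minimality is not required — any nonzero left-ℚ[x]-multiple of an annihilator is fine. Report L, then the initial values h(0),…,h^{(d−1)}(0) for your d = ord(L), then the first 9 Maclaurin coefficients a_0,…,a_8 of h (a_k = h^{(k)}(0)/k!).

L = (-8 + 128·x + 24·x^2)·Dx^2 + (49 - 8·x + 109·x^2 + 24·x^3)·Dx^3 + (-4 + 15·x + 15·x^3 + 4·x^4)·Dx^4  (order 4).
h: a_k = 0, 2, 6, 32/3, 95/3, 512/5, 5122/15, 8192/7, 57343/14, …
ICs: h(0) = 0, h′(0) = 2, h′′(0) = 12, h′′′(0) = 64.

f: a_k = 2, 8, 32, 128, 512, 2048, 8192, 32768, 131072, …
g: a_k = 0, 4, 0, -4/3, 0, 4/5, 0, -4/7, 0, …
Sum ⇒ L₀ = lclm(L_f,L_g) in ℚ(x)⟨Dx⟩.
h=∫h₀ ⇒ L = L₀·Dx.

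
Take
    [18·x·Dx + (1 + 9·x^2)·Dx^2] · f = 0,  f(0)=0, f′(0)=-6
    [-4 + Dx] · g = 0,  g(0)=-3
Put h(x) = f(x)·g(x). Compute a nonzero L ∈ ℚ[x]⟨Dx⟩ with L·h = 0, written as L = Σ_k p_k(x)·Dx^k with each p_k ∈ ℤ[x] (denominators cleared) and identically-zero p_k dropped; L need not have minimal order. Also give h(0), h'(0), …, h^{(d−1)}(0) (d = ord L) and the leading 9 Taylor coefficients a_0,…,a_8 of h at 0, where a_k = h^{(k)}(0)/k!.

f: a_k = 0, -6, 0, 18, 0, -486/5, 0, 4374/7, 0, …
g: a_k = -3, -12, -24, -32, -32, -128/5, -256/15, -1024/105, -512/105, …
L₀ := L_f ⊗_s L_g (sym. prod.), ord ≤ 2.
L = (16 - 72·x + 144·x^2) + (-8 + 18·x - 72·x^2)·Dx + (1 + 9·x^2)·Dx^2  (order 2).
h: a_k = 0, 18, 72, 90, -24, 258/5, 744, -538/35, -167656/35, …
ICs: h(0) = 0, h′(0) = 18.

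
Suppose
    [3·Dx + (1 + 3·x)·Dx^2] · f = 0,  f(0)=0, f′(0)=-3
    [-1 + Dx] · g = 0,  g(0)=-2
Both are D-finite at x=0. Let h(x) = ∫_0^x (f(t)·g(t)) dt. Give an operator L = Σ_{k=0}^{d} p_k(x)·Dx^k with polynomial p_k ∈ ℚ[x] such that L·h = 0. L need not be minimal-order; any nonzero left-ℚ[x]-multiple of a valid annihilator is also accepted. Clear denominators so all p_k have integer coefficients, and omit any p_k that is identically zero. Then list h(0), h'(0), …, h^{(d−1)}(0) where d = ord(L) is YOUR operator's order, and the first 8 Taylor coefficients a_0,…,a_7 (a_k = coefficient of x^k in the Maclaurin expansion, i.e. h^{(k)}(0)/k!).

L = (-2 + 3·x)·Dx + (1 - 6·x)·Dx^2 + (1 + 3·x)·Dx^3  (order 3).
h: a_k = 0, 0, 3, -1, 3, -26/5, 1289/120, -1307/56, …
ICs: h(0) = 0, h′(0) = 0, h′′(0) = 6.

f: a_k = 0, -3, 9/2, -9, 81/4, -243/5, 243/2, -2187/7, …
g: a_k = -2, -2, -1, -1/3, -1/12, -1/60, -1/360, -1/2520, …
L₀ := L_f ⊗_s L_g (sym. prod.), ord ≤ 2.
h=∫₀ˣh₀: take L = L₀·Dx.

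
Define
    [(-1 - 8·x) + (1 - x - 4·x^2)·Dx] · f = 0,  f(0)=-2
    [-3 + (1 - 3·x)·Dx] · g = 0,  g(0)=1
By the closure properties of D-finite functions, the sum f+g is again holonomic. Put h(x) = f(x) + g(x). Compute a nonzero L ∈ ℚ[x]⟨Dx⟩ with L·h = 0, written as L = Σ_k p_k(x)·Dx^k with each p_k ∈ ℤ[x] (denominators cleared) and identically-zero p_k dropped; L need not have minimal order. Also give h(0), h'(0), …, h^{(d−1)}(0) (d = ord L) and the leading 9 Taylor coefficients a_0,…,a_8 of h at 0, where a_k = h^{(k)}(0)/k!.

f: a_k = -2, -2, -10, -18, -58, -130, -362, -882, -2330, …
g: a_k = 1, 3, 9, 27, 81, 243, 729, 2187, 6561, …
L₀ := lclm(L_f,L_g); ord L₀ ≤ 1+1.
L = (6 - 72·x + 144·x^2 - 144·x^3) + (4 - 84·x^2 + 252·x^3 - 288·x^4)·Dx + (-1 + 8·x - 21·x^2 + 8·x^3 + 54·x^4 - 72·x^5)·Dx^2  (order 2).
h: a_k = -1, 1, -1, 9, 23, 113, 367, 1305, 4231, …
ICs: h(0) = -1, h′(0) = 1.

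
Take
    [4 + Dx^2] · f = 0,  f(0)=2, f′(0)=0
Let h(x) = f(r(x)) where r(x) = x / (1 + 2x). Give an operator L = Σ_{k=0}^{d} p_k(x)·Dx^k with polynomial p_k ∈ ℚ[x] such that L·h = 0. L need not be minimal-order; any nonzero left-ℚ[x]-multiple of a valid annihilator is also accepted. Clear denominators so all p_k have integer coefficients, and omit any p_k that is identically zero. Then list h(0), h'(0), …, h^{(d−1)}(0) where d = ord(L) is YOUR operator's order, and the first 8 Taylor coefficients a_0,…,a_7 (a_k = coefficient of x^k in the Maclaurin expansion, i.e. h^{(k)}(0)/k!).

f: a_k = 2, 0, -4, 0, 4/3, 0, -8/45, 0, …
h₀=f(r): pull back L_f along r ⇒ L₀.
L = 4 + (4 + 24·x + 48·x^2 + 32·x^3)·Dx + (1 + 8·x + 24·x^2 + 32·x^3 + 16·x^4)·Dx^2  (order 2).
h: a_k = 2, 0, -4, 16, -140/3, 352/3, -12008/45, 2784/5, …
ICs: h(0) = 2, h′(0) = 0.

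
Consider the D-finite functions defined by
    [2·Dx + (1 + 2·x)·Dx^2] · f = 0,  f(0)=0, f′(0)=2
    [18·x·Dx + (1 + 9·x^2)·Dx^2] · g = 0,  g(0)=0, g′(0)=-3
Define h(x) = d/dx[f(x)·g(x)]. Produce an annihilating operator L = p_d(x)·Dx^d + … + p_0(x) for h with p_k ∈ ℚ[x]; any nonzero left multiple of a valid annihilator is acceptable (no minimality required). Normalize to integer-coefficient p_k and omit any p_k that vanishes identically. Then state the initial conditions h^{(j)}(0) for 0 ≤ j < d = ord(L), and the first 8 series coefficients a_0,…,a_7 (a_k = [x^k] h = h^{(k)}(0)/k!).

L = (792 + 3024·x + 22680·x^2 + 102384·x^3 + 174960·x^4 + 151632·x^5 + 104976·x^7) + (332 + 4752·x + 28908·x^2 + 127008·x^3 + 351216·x^4 + 542376·x^5 + 408240·x^6 + 157464·x^7 + 367416·x^8)·Dx + (44 + 916·x + 6696·x^2 + 27252·x^3 + 85860·x^4 + 193428·x^5 + 279936·x^6 + 224532·x^7 + 157464·x^8 + 209952·x^9)·Dx^2 + (10 + 76·x + 418·x^2 + 1728·x^3 + 5391·x^4 + 12960·x^5 + 24948·x^6 + 34992·x^7 + 29889·x^8 + 26244·x^9 + 26244·x^10)·Dx^3  (order 3).
h: a_k = 0, -12, 18, 40, -30, -2772/5, 3262/5, 3984, …
ICs: h(0) = 0, h′(0) = -12, h′′(0) = 36.

f: a_k = 0, 2, -2, 8/3, -4, 32/5, -32/3, 128/7, …
g: a_k = 0, -3, 0, 9, 0, -243/5, 0, 2187/7, …
L₀ := L_f ⊗_s L_g (sym. prod.), ord ≤ 4.
Derive L from L₀ (diff closure).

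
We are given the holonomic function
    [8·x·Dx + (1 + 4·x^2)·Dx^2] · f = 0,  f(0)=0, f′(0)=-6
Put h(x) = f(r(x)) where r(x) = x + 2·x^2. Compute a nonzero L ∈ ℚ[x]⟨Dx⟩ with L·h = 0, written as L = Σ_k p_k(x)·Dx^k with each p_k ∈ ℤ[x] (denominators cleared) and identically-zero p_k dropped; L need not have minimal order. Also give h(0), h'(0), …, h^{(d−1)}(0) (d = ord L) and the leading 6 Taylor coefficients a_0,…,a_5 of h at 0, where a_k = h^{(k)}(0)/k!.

f: a_k = 0, -6, 0, 8, 0, -96/5, …
Change of var in L_f (x↦r) gives L₀.
L = (-4 + 8·x + 64·x^2 + 192·x^3 + 192·x^4)·Dx + (1 + 4·x + 4·x^2 + 32·x^3 + 80·x^4 + 64·x^5)·Dx^2  (order 2).
h: a_k = 0, -6, -12, 8, 48, 384/5, …
ICs: h(0) = 0, h′(0) = -6.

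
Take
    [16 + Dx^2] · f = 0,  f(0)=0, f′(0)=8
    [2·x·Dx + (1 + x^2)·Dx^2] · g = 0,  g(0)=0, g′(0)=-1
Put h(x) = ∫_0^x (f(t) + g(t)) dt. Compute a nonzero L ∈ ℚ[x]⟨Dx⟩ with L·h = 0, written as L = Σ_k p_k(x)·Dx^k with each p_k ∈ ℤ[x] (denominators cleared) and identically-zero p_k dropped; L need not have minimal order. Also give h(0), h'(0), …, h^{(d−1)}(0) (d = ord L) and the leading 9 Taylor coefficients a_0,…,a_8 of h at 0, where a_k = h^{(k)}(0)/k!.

f: a_k = 0, 8, 0, -64/3, 0, 256/15, 0, -2048/315, 0, …
g: a_k = 0, -1, 0, 1/3, 0, -1/5, 0, 1/7, 0, …
L₀ := lclm(L_f,L_g); ord L₀ ≤ 2+2.
Integrate: L := L₀·Dx.
L = (64·x + 704·x^3 + 256·x^5)·Dx^2 + (112 + 416·x^2 + 432·x^4 + 128·x^6)·Dx^3 + (4·x + 44·x^3 + 16·x^5)·Dx^4 + (7 + 26·x^2 + 27·x^4 + 8·x^6)·Dx^5  (order 5).
h: a_k = 0, 0, 7/2, 0, -21/4, 0, 253/90, 0, -2003/2520, …
ICs: h(0) = 0, h′(0) = 0, h′′(0) = 7, h′′′(0) = 0, h′′′′(0) = -126.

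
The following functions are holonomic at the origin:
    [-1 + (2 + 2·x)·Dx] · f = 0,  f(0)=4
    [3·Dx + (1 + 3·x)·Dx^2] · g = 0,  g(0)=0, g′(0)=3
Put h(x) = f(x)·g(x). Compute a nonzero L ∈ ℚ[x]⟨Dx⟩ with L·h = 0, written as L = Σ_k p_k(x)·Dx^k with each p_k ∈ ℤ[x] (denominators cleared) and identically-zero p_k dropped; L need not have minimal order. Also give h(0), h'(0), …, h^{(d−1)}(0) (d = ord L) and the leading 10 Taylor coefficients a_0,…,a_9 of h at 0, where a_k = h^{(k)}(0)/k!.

f: a_k = 4, 2, -1/2, 1/4, -5/32, 7/64, -21/256, 33/512, -429/8192, 715/16384, …
g: a_k = 0, 3, -9/2, 9, -81/4, 243/5, -243/2, 2187/7, -6561/8, 2187, …
L₀ := L_f ⊗_s L_g (sym. prod.), ord ≤ 2.
L = (-3 + 3·x) + (8 + 8·x)·Dx + (4 + 20·x + 28·x^2 + 12·x^3)·Dx^2  (order 2).
h: a_k = 0, 12, -12, 51/2, -60, 23649/160, -60063/160, 8737857/8960, -11549583/4480, 396256599/57344, …
ICs: h(0) = 0, h′(0) = 12.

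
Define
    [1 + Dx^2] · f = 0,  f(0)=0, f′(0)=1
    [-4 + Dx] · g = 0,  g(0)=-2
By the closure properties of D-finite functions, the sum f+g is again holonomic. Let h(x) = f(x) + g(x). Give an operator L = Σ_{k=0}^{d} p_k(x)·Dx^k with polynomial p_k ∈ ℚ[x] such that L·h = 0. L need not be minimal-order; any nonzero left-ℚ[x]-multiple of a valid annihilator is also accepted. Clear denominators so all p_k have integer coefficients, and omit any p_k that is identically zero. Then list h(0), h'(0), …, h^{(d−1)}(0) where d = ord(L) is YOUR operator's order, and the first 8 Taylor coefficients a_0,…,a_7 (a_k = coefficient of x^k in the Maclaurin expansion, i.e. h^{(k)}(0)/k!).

f: a_k = 0, 1, 0, -1/6, 0, 1/120, 0, -1/5040, …
g: a_k = -2, -8, -16, -64/3, -64/3, -256/15, -512/45, -2048/315, …
L₀ := lclm(L_f,L_g); ord L₀ ≤ 2+1.
L = -4 + Dx - 4·Dx^2 + Dx^3  (order 3).
h: a_k = -2, -7, -16, -43/2, -64/3, -2047/120, -512/45, -3641/560, …
ICs: h(0) = -2, h′(0) = -7, h′′(0) = -32.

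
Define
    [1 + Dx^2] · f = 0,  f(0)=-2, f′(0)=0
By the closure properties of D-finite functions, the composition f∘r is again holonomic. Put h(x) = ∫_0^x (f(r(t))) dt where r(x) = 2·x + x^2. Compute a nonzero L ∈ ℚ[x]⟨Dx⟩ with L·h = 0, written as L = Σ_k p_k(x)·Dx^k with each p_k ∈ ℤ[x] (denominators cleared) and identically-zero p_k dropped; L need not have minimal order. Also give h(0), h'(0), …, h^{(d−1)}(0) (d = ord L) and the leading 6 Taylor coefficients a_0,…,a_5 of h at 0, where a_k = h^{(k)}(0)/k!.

L = (4 + 12·x + 12·x^2 + 4·x^3)·Dx - Dx^2 + (1 + x)·Dx^3  (order 3).
h: a_k = 0, -2, 0, 4/3, 1, -1/15, …
ICs: h(0) = 0, h′(0) = -2, h′′(0) = 0.

f: a_k = -2, 0, 1, 0, -1/12, 0, …
L₀ from L_f via x↦r, Dx↦r'^{-1}Dx.
h=∫₀ˣh₀: take L = L₀·Dx.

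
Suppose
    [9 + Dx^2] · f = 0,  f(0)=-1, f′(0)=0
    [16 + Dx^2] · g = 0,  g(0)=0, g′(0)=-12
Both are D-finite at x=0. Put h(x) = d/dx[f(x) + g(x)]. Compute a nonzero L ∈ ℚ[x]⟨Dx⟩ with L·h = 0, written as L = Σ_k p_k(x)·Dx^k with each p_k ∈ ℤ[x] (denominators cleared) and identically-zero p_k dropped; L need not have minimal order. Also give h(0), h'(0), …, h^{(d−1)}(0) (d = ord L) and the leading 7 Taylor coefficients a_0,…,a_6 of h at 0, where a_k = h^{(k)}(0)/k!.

L = 144 + 25·Dx^2 + Dx^4  (order 4).
h: a_k = -12, 9, 96, -27/2, -128, 243/40, 1024/15, …
ICs: h(0) = -12, h′(0) = 9, h′′(0) = 192, h′′′(0) = -81.

f: a_k = -1, 0, 9/2, 0, -27/8, 0, 81/80, …
g: a_k = 0, -12, 0, 32, 0, -128/5, 0, …
f+g: L₀ = lclm(L_f,L_g), ord ≤ 2+2.
h=h₀': d/dx-closure on L₀ ⇒ L.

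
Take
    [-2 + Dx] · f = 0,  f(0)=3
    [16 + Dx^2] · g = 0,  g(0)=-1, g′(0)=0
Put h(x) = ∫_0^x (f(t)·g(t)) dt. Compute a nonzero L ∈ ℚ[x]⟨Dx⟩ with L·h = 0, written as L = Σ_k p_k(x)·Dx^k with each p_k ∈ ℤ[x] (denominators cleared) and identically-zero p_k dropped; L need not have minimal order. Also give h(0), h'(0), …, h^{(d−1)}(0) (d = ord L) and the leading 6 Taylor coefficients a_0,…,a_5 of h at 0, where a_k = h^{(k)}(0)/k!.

L = 20·Dx - 4·Dx^2 + Dx^3  (order 3).
h: a_k = 0, -3, -3, 6, 11, 14/5, …
ICs: h(0) = 0, h′(0) = -3, h′′(0) = -6.

f: a_k = 3, 6, 6, 4, 2, 4/5, …
g: a_k = -1, 0, 8, 0, -32/3, 0, …
L₀ := L_f ⊗_s L_g (sym. prod.), ord ≤ 2.
h=∫₀ˣh₀: take L = L₀·Dx.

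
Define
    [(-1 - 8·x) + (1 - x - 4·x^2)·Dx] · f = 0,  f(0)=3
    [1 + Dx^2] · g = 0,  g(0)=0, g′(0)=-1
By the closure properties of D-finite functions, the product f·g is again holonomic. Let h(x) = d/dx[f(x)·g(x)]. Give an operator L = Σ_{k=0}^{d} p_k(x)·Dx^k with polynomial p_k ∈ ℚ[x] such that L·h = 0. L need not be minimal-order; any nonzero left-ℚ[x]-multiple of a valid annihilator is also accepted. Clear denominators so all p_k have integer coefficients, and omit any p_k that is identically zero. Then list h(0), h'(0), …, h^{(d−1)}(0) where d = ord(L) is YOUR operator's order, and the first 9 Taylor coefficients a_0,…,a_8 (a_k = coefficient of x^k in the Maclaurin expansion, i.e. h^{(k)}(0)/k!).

L = (159 - 2·x - 7·x^2 + 8·x^3 + 16·x^4) + (22 + 178·x + 24·x^2 + 64·x^3)·Dx + (-7 + 6·x + 25·x^2 + 8·x^3 + 16·x^4)·Dx^2  (order 2).
h: a_k = -3, -6, -87/2, -106, -3381/8, -22863/20, -888089/240, -2168417/210, -411895657/13440, …
ICs: h(0) = -3, h′(0) = -6.

f: a_k = 3, 3, 15, 27, 87, 195, 543, 1323, 3495, …
g: a_k = 0, -1, 0, 1/6, 0, -1/120, 0, 1/5040, 0, …
h₀=f·g: eliminate ⇒ L₀, order ≤ 1·2.
h=h₀': d/dx-closure on L₀ ⇒ L.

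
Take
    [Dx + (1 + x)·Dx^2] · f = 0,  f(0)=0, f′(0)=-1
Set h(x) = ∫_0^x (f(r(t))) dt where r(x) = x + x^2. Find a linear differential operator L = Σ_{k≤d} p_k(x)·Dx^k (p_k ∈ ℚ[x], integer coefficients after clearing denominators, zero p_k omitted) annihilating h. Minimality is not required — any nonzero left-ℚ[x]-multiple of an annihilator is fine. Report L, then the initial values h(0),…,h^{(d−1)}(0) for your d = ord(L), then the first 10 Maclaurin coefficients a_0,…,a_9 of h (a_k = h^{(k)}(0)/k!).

f: a_k = 0, -1, 1/2, -1/3, 1/4, -1/5, 1/6, -1/7, 1/8, -1/9, …
Substitute x→r, Dx→(1/r')Dx; clear ⇒ L₀.
h=∫h₀ ⇒ L = L₀·Dx.
L = (-1 + 2·x + 2·x^2)·Dx^2 + (1 + 3·x + 3·x^2 + 2·x^3)·Dx^3  (order 3).
h: a_k = 0, 0, -1/2, -1/6, 1/6, -1/20, -1/30, 1/21, -1/56, -1/72, …
ICs: h(0) = 0, h′(0) = 0, h′′(0) = -1.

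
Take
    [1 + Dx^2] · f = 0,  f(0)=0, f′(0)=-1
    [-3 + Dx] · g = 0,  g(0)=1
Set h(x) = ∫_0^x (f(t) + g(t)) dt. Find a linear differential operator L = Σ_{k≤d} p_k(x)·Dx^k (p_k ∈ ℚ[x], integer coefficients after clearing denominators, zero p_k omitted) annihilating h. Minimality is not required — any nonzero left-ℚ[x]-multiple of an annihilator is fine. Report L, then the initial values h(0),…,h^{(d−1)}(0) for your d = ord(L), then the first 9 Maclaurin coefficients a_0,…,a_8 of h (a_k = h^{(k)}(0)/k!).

f: a_k = 0, -1, 0, 1/6, 0, -1/120, 0, 1/5040, 0, …
g: a_k = 1, 3, 9/2, 9/2, 27/8, 81/40, 81/80, 243/560, 729/4480, …
f+g: L₀ = lclm(L_f,L_g), ord ≤ 2+1.
∫: right-multiply L₀ by Dx.
L = -3·Dx + Dx^2 - 3·Dx^3 + Dx^4  (order 4).
h: a_k = 0, 1, 1, 3/2, 7/6, 27/40, 121/360, 81/560, 547/10080, …
ICs: h(0) = 0, h′(0) = 1, h′′(0) = 2, h′′′(0) = 9.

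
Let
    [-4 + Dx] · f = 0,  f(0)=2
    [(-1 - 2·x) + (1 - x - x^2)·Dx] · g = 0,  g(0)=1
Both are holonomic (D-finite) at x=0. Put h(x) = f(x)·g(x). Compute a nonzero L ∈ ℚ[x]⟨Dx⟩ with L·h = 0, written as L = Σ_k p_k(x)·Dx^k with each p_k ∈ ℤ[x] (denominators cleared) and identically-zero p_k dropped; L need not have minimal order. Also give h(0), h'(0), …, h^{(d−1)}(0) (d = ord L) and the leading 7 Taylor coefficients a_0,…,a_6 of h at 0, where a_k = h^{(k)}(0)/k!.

f: a_k = 2, 8, 16, 64/3, 64/3, 256/15, 512/45, …
g: a_k = 1, 1, 2, 3, 5, 8, 13, …
Sym-product of L_f,L_g gives L₀ (≤ ord 1).
L = (5 - 2·x - 4·x^2) + (-1 + x + x^2)·Dx  (order 1).
h: a_k = 2, 10, 28, 178/3, 326/3, 2776/15, 2746/9, …
ICs: h(0) = 2.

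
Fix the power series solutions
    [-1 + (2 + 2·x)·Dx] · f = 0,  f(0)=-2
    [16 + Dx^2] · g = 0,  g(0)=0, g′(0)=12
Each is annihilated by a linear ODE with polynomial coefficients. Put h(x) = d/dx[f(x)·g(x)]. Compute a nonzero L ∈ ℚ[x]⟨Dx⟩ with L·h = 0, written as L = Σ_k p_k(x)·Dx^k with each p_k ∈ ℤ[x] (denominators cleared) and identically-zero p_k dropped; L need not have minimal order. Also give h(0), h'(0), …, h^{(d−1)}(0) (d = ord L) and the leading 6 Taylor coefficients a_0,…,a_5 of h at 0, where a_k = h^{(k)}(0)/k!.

L = (4733 + 17664·x + 25216·x^2 + 16384·x^3 + 4096·x^4) + (-244 - 756·x - 768·x^2 - 256·x^3)·Dx + (268 + 1048·x + 1548·x^2 + 1024·x^3 + 256·x^4)·Dx^2  (order 2).
h: a_k = -24, -24, 201, 122, -4661/16, -10683/80, …
ICs: h(0) = -24, h′(0) = -24.

f: a_k = -2, -1, 1/4, -1/8, 5/64, -7/128, …
g: a_k = 0, 12, 0, -32, 0, 128/5, …
Product ⇒ symmetric product L₀, ord ≤ 2.
Differentiate: ansatz ord ≤ ord L₀ ⇒ L.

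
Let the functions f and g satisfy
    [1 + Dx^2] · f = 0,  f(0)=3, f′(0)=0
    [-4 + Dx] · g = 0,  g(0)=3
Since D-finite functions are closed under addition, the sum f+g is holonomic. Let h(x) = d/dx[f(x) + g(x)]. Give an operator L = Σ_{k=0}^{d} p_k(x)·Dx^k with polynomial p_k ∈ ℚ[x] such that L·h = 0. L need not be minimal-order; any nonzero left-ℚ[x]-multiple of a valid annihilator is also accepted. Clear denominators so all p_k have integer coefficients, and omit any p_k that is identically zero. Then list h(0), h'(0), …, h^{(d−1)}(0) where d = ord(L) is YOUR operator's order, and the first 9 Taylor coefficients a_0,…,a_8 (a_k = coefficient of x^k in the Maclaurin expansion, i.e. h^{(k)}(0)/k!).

f: a_k = 3, 0, -3/2, 0, 1/8, 0, -1/240, 0, 1/13440, …
g: a_k = 3, 12, 24, 32, 32, 128/5, 256/15, 1024/105, 512/105, …
h₀=f+g: left-lcm gives L₀, ord ≤ 3.
Differentiate: ansatz ord ≤ ord L₀ ⇒ L.
L = 4 - Dx + 4·Dx^2 - Dx^3  (order 3).
h: a_k = 12, 45, 96, 257/2, 128, 819/8, 1024/15, 65537/1680, 2048/105, …
ICs: h(0) = 12, h′(0) = 45, h′′(0) = 192.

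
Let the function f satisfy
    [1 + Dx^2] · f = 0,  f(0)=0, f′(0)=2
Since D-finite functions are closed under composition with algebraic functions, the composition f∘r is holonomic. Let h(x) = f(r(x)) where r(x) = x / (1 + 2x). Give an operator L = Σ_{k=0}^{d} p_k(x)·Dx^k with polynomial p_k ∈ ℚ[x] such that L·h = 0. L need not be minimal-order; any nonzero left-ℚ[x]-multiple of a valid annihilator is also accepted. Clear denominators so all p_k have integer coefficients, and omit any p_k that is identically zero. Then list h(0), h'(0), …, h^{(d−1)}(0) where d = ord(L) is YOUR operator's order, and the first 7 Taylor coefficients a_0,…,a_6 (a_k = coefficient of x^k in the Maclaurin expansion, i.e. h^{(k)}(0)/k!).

f: a_k = 0, 2, 0, -1/3, 0, 1/60, 0, …
Change of var in L_f (x↦r) gives L₀.
L = 1 + (4 + 24·x + 48·x^2 + 32·x^3)·Dx + (1 + 8·x + 24·x^2 + 32·x^3 + 16·x^4)·Dx^2  (order 2).
h: a_k = 0, 2, -4, 23/3, -14, 1441/60, -75/2, …
ICs: h(0) = 0, h′(0) = 2.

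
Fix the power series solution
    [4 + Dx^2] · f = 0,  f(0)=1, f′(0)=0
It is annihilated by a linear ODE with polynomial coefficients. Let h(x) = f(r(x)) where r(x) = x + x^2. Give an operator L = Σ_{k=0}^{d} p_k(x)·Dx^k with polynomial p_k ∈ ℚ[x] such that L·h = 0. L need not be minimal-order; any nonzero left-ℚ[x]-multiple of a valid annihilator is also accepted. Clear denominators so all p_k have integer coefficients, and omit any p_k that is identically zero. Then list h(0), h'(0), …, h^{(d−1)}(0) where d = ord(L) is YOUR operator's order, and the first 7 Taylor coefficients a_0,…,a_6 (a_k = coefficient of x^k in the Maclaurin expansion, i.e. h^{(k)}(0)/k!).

L = (4 + 24·x + 48·x^2 + 32·x^3) - 2·Dx + (1 + 2·x)·Dx^2  (order 2).
h: a_k = 1, 0, -2, -4, -4/3, 8/3, 176/45, …
ICs: h(0) = 1, h′(0) = 0.

f: a_k = 1, 0, -2, 0, 2/3, 0, -4/45, …
Substitute x→r, Dx→(1/r')Dx; clear ⇒ L₀.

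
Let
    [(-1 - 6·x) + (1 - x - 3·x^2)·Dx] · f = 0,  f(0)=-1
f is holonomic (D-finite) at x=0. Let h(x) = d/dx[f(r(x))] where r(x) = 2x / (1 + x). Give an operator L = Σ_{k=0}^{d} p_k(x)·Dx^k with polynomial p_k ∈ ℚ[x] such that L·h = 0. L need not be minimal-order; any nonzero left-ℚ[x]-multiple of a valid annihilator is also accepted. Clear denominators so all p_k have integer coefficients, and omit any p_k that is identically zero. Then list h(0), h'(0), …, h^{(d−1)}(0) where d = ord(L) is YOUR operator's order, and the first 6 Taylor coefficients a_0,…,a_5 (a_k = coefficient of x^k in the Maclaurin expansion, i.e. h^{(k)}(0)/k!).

f: a_k = -1, -1, -4, -7, -19, -40, …
h₀=f(r): pull back L_f along r ⇒ L₀.
h=h₀': d/dx-closure on L₀ ⇒ L.
L = (14 + 78·x + 546·x^2 + 338·x^3) + (-1 - 14·x + 182·x^3 + 169·x^4)·Dx  (order 1).
h: a_k = -2, -28, -78, -728, -1690, -14196, …
ICs: h(0) = -2.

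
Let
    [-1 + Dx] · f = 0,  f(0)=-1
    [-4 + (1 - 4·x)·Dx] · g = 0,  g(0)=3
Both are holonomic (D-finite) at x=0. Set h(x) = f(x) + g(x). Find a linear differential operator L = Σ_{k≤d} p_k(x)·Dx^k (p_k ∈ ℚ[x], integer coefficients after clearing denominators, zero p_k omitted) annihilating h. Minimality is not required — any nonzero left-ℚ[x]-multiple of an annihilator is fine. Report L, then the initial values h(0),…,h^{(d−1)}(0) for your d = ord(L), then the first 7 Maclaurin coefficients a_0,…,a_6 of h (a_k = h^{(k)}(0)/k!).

f: a_k = -1, -1, -1/2, -1/6, -1/24, -1/120, -1/720, …
g: a_k = 3, 12, 48, 192, 768, 3072, 12288, …
f+g: L₀ = lclm(L_f,L_g), ord ≤ 1+1.
L = (28 + 16·x) + (-31 - 8·x + 16·x^2)·Dx + (3 - 8·x - 16·x^2)·Dx^2  (order 2).
h: a_k = 2, 11, 95/2, 1151/6, 18431/24, 368639/120, 8847359/720, …
ICs: h(0) = 2, h′(0) = 11.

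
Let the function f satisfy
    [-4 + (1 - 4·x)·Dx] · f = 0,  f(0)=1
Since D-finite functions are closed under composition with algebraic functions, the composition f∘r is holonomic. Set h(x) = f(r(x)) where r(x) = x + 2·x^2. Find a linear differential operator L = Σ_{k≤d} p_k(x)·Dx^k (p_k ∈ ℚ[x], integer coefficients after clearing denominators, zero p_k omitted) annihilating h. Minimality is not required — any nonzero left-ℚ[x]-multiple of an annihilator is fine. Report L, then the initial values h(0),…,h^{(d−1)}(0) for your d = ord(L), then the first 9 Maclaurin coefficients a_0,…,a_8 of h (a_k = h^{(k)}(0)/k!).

L = (4 + 16·x) + (-1 + 4·x + 8·x^2)·Dx  (order 1).
h: a_k = 1, 4, 24, 128, 704, 3840, 20992, 114688, 626688, …
ICs: h(0) = 1.

f: a_k = 1, 4, 16, 64, 256, 1024, 4096, 16384, 65536, …
Change of var in L_f (x↦r) gives L₀.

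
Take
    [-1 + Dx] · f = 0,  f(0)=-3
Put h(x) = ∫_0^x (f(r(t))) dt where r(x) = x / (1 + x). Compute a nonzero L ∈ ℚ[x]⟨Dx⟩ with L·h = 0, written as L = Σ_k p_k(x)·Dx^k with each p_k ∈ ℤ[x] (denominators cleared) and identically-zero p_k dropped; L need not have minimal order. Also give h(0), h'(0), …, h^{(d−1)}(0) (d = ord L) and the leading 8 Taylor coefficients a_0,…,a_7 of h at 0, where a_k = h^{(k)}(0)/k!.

L = -Dx + (1 + 2·x + x^2)·Dx^2  (order 2).
h: a_k = 0, -3, -3/2, 1/2, -1/8, -1/40, 19/240, -151/1680, …
ICs: h(0) = 0, h′(0) = -3.

f: a_k = -3, -3, -3/2, -1/2, -1/8, -1/40, -1/240, -1/1680, …
f∘r: x↦r, Dx↦Dx/r' in L_f ⇒ L₀.
Integrate: L := L₀·Dx.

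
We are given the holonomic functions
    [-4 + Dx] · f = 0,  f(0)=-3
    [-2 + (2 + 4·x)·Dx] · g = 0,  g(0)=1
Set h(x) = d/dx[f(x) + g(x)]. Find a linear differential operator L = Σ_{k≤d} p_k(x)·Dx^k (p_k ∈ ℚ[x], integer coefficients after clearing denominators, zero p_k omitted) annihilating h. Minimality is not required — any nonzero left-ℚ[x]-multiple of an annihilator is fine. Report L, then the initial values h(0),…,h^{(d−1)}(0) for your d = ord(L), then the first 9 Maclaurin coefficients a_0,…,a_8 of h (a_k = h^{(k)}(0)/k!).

f: a_k = -3, -12, -24, -32, -32, -128/5, -256/15, -1024/105, -512/105, …
g: a_k = 1, 1, -1/2, 1/2, -5/8, 7/8, -21/16, 33/16, -429/128, …
Weyl lclm of L_f,L_g ⇒ L₀ (ord ≤ 2).
h₀' ⇒ L via d/dx closure of L₀.
L = (-28 - 32·x) + (-13 - 64·x - 64·x^2)·Dx + (5 + 18·x + 16·x^2)·Dx^2  (order 2).
h: a_k = -11, -49, -189/2, -261/2, -989/8, -4411/40, -12919/240, -110581/1680, 413531/13440, …
ICs: h(0) = -11, h′(0) = -49.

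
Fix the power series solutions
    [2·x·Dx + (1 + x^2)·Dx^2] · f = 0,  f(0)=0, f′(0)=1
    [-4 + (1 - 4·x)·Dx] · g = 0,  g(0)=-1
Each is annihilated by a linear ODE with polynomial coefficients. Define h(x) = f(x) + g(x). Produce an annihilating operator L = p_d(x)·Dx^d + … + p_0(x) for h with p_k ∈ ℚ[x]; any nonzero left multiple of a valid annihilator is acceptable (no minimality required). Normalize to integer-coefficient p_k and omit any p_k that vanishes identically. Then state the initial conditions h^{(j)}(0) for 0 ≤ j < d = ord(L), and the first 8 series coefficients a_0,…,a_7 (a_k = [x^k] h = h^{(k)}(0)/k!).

f: a_k = 0, 1, 0, -1/3, 0, 1/5, 0, -1/7, …
g: a_k = -1, -4, -16, -64, -256, -1024, -4096, -16384, …
f+g: L₀ = lclm(L_f,L_g), ord ≤ 2+1.
L = (8 - 128·x - 24·x^2)·Dx + (-49 + 8·x - 109·x^2 - 24·x^3)·Dx^2 + (4 - 15·x - 15·x^3 - 4·x^4)·Dx^3  (order 3).
h: a_k = -1, -3, -16, -193/3, -256, -5119/5, -4096, -114689/7, …
ICs: h(0) = -1, h′(0) = -3, h′′(0) = -32.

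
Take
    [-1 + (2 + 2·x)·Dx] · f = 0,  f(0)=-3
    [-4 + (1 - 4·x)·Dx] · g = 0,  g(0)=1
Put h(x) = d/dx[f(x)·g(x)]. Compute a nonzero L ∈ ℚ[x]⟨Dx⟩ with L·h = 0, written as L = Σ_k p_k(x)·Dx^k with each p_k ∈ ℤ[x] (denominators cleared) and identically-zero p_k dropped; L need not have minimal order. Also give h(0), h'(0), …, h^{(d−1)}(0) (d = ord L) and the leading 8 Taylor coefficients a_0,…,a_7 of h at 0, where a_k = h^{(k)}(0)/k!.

f: a_k = -3, -3/2, 3/8, -3/16, 15/128, -21/256, 63/1024, -99/2048, …
g: a_k = 1, 4, 16, 64, 256, 1024, 4096, 16384, …
h₀=f·g: eliminate ⇒ L₀, order ≤ 1·1.
Differentiate: ansatz ord ≤ ord L₀ ⇒ L.
L = (143 + 216·x + 48·x^2) + (-18 + 46·x + 96·x^2 + 32·x^3)·Dx  (order 1).
h: a_k = -27/2, -429/4, -10305/16, -109905/32, -4396305/256, -42204339/512, -787815021/2048, -7202878905/4096, …
ICs: h(0) = -27/2.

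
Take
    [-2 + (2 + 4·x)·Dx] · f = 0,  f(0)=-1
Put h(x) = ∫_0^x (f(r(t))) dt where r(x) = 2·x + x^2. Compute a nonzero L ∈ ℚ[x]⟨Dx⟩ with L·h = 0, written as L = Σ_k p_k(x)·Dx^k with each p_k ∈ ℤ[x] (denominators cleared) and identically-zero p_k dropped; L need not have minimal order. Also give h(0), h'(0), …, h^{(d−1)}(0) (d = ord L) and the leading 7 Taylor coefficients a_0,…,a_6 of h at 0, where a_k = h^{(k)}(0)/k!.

f: a_k = -1, -1, 1/2, -1/2, 5/8, -7/8, 21/16, …
Change of var in L_f (x↦r) gives L₀.
h=∫₀ˣh₀: take L = L₀·Dx.
L = (-2 - 2·x)·Dx + (1 + 4·x + 2·x^2)·Dx^2  (order 2).
h: a_k = 0, -1, -1, 1/3, -1/2, 9/10, -11/6, …
ICs: h(0) = 0, h′(0) = -1.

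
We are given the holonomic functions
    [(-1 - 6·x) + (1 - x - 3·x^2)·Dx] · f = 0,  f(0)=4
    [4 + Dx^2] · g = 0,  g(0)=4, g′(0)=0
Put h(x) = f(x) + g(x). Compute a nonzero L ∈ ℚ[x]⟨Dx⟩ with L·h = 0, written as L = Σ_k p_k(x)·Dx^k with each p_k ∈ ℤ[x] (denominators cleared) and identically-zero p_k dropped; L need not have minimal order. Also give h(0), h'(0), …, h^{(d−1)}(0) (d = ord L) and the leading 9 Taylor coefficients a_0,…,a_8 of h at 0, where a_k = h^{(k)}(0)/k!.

L = (92 + 608·x + 512·x^2 + 1104·x^3 + 360·x^4 + 432·x^5) + (-24 + 4·x + 24·x^2 + 80·x^3 + 180·x^4 + 216·x^5 + 216·x^6)·Dx + (23 + 152·x + 128·x^2 + 276·x^3 + 90·x^4 + 108·x^5)·Dx^2 + (-6 + x + 6·x^2 + 20·x^3 + 45·x^4 + 54·x^5 + 54·x^6)·Dx^3  (order 3).
h: a_k = 8, 4, 8, 28, 236/3, 160, 17444/45, 868, 640088/315, …
ICs: h(0) = 8, h′(0) = 4, h′′(0) = 16.

f: a_k = 4, 4, 16, 28, 76, 160, 388, 868, 2032, …
g: a_k = 4, 0, -8, 0, 8/3, 0, -16/45, 0, 8/315, …
f+g: L₀ = lclm(L_f,L_g), ord ≤ 1+2.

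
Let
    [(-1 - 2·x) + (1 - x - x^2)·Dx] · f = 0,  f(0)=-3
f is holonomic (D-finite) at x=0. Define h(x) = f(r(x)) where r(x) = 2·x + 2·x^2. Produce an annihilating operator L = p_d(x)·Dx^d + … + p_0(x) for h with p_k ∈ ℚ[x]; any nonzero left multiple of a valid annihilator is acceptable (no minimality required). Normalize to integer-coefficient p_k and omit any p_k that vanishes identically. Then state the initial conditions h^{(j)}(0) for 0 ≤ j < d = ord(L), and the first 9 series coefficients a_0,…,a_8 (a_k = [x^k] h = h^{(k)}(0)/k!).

L = (2 + 12·x + 24·x^2 + 16·x^3) + (-1 + 2·x + 6·x^2 + 8·x^3 + 4·x^4)·Dx  (order 1).
h: a_k = -3, -6, -30, -120, -480, -1944, -7848, -31680, -127920, …
ICs: h(0) = -3.

f: a_k = -3, -3, -6, -9, -15, -24, -39, -63, -102, …
Substitute x→r, Dx→(1/r')Dx; clear ⇒ L₀.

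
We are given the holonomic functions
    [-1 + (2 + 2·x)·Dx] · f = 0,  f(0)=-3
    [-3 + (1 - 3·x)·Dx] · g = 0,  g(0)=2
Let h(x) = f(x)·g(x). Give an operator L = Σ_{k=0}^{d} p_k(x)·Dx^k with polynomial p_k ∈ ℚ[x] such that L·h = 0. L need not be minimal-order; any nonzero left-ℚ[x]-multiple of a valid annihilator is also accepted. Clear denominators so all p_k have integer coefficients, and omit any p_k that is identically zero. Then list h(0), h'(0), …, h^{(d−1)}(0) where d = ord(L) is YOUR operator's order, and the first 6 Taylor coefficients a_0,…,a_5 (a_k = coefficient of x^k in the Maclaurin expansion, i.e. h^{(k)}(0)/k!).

f: a_k = -3, -3/2, 3/8, -3/16, 15/128, -21/256, …
g: a_k = 2, 6, 18, 54, 162, 486, …
f·g: L₀ = L_f ⊗_s L_g, ord ≤ 1·1.
L = (7 + 3·x) + (-2 + 4·x + 6·x^2)·Dx  (order 1).
h: a_k = -6, -21, -249/4, -1497/8, -35913/64, -215499/128, …
ICs: h(0) = -6.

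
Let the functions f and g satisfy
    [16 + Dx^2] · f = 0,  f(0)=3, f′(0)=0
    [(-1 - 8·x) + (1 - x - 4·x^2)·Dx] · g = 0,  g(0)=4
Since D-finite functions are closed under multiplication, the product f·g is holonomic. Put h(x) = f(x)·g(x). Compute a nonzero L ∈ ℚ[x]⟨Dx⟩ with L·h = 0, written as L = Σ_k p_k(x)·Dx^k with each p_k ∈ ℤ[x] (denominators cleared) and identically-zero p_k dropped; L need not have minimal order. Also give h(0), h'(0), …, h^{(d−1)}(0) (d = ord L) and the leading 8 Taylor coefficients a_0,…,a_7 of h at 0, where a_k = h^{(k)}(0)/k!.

f: a_k = 3, 0, -24, 0, 32, 0, -256/15, 0, …
g: a_k = 4, 4, 20, 36, 116, 260, 724, 1764, …
Sym-product of L_f,L_g gives L₀ (≤ ord 2).
L = (-8 + 16·x + 64·x^2) + (2 + 16·x)·Dx + (-1 + x + 4·x^2)·Dx^2  (order 2).
h: a_k = 12, 12, -36, 12, -4, 44, -604/15, 2036/15, …
ICs: h(0) = 12, h′(0) = 12.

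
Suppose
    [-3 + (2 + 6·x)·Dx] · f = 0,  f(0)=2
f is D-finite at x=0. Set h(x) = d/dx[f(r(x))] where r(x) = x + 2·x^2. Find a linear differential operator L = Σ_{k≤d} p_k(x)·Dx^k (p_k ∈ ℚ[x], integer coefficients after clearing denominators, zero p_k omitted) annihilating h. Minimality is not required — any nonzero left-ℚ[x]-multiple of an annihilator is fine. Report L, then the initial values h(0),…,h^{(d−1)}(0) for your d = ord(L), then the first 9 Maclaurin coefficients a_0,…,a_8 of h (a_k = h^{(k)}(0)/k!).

L = 5 + (-2 - 14·x - 36·x^2 - 48·x^3)·Dx  (order 1).
h: a_k = 3, 15/2, -135/8, 315/16, 2025/128, -33615/256, 292005/1024, -282285/2048, -35352855/32768, …
ICs: h(0) = 3.

f: a_k = 2, 3, -9/4, 27/8, -405/64, 1701/128, -15309/512, 72171/1024, -2814669/16384, …
L₀ from L_f via x↦r, Dx↦r'^{-1}Dx.
h=h₀': d/dx-closure on L₀ ⇒ L.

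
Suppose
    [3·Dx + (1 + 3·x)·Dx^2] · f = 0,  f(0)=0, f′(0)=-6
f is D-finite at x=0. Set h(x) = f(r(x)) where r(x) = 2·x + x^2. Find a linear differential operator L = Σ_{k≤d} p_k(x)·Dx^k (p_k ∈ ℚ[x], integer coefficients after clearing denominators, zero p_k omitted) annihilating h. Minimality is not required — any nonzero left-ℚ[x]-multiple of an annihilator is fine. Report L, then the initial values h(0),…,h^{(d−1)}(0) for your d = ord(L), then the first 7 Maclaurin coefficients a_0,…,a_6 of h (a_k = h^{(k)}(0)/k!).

f: a_k = 0, -6, 9, -18, 81/2, -486/5, 243, …
Substitute x→r, Dx→(1/r')Dx; clear ⇒ L₀.
L = (5 + 6·x + 3·x^2)·Dx + (1 + 7·x + 9·x^2 + 3·x^3)·Dx^2  (order 2).
h: a_k = 0, -12, 30, -108, 441, -9612/5, 8730, …
ICs: h(0) = 0, h′(0) = -12.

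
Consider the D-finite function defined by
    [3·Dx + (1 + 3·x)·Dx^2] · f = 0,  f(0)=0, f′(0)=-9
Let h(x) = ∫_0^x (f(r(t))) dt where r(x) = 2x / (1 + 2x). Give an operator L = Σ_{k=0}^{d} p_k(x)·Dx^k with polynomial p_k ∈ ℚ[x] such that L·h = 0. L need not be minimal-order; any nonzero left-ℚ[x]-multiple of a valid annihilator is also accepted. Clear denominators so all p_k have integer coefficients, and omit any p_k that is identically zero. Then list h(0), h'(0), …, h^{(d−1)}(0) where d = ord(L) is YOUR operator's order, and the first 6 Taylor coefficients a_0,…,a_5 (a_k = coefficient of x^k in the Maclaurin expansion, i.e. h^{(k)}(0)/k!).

f: a_k = 0, -9, 27/2, -27, 243/4, -729/5, …
L₀ from L_f via x↦r, Dx↦r'^{-1}Dx.
∫: right-multiply L₀ by Dx.
L = (10 + 32·x)·Dx^2 + (1 + 10·x + 16·x^2)·Dx^3  (order 3).
h: a_k = 0, 0, -9, 30, -126, 612, …
ICs: h(0) = 0, h′(0) = 0, h′′(0) = -18.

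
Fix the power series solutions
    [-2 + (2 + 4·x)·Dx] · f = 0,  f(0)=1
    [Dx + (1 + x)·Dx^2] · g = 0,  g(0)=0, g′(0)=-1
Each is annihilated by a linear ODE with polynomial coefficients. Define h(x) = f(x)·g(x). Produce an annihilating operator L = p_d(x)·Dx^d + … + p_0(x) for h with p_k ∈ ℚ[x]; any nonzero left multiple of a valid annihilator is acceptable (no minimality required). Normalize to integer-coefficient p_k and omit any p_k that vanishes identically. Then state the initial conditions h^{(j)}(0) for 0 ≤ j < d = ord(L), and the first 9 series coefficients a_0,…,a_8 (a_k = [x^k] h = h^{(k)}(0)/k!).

f: a_k = 1, 1, -1/2, 1/2, -5/8, 7/8, -21/16, 33/16, -429/128, …
g: a_k = 0, -1, 1/2, -1/3, 1/4, -1/5, 1/6, -1/7, 1/8, …
f·g: L₀ = L_f ⊗_s L_g, ord ≤ 1·2.
L = (2 + x) + (-1 - 2·x)·Dx + (1 + 5·x + 8·x^2 + 4·x^3)·Dx^2  (order 2).
h: a_k = 0, -1, -1/2, 2/3, -5/6, 131/120, -121/80, 309/140, -943/280, …
ICs: h(0) = 0, h′(0) = -1.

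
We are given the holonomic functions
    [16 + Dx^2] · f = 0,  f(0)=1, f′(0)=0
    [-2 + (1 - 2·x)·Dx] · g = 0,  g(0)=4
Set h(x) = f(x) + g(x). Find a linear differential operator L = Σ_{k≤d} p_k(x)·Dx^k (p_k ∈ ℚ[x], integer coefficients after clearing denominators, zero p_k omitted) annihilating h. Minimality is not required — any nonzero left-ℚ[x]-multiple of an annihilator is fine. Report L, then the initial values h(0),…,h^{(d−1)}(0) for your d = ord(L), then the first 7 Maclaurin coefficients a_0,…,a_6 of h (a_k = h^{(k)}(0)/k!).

f: a_k = 1, 0, -8, 0, 32/3, 0, -256/45, …
g: a_k = 4, 8, 16, 32, 64, 128, 256, …
Sum ⇒ L₀ = lclm(L_f,L_g) in ℚ(x)⟨Dx⟩.
L = (-160 + 256·x - 256·x^2) + (48 - 224·x + 384·x^2 - 256·x^3)·Dx + (-10 + 16·x - 16·x^2)·Dx^2 + (3 - 14·x + 24·x^2 - 16·x^3)·Dx^3  (order 3).
h: a_k = 5, 8, 8, 32, 224/3, 128, 11264/45, …
ICs: h(0) = 5, h′(0) = 8, h′′(0) = 16.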